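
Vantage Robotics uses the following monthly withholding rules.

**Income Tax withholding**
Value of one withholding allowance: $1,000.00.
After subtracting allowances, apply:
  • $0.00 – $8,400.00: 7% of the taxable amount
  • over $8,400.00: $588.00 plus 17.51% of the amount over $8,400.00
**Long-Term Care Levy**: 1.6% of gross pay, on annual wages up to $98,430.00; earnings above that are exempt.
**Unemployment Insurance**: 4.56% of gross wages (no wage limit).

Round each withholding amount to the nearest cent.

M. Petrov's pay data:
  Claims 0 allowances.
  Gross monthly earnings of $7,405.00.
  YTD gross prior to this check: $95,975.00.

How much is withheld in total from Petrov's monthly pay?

$895.30

Income Tax: taxable = $7,405.00
  7% × $7,405.00 = $518.35
Long-Term Care Levy: cap $98,430.00 − YTD $95,975.00 = $2,455.00 subject; 1.6% × $2,455.00 = $39.28
Unemployment Insurance: 4.56% × $7,405.00 = $337.67
Total: $518.35 + $39.28 + $337.67 = $895.30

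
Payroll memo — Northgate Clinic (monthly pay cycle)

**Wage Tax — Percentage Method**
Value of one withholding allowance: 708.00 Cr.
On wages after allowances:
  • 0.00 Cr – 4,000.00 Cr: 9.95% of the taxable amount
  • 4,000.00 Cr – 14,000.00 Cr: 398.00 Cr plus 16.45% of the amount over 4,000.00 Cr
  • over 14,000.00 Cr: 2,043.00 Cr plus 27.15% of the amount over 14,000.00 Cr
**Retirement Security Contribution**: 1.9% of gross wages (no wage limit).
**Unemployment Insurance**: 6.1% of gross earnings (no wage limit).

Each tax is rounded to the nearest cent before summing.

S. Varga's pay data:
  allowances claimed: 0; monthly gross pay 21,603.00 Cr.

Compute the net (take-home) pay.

15,767.55 Cr

Wage Tax: taxable = 21,603.00 Cr
  2,043.00 Cr + 27.15% × (21,603.00 Cr − 14,000.00 Cr) = 2,043.00 Cr + 27.15% × 7,603.00 Cr = 4,107.21 Cr
Retirement Security Contribution: 1.9% × 21,603.00 Cr = 410.46 Cr
Unemployment Insurance: 6.1% × 21,603.00 Cr = 1,317.78 Cr
Total withheld: 4,107.21 Cr + 410.46 Cr + 1,317.78 Cr = 5,835.45 Cr
Net pay: 21,603.00 Cr − 5,835.45 Cr = 15,767.55 Cr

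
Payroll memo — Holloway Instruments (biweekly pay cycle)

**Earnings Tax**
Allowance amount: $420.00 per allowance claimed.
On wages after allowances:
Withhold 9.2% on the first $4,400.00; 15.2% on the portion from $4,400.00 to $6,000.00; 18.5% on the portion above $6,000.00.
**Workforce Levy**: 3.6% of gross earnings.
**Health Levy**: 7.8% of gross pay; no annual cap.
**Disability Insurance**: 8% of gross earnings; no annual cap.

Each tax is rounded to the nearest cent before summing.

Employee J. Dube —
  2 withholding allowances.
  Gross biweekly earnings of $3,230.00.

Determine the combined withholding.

Earnings Tax: taxable = $3,230.00 − 2×$420.00 = $2,390.00
  9.2% × $2,390.00 = $219.88
Workforce Levy: 3.6% × $3,230.00 = $116.28
Health Levy: 7.8% × $3,230.00 = $251.94
Disability Insurance: 8% × $3,230.00 = $258.40
Total: $219.88 + $116.28 + $251.94 + $258.40 = $846.50

$846.50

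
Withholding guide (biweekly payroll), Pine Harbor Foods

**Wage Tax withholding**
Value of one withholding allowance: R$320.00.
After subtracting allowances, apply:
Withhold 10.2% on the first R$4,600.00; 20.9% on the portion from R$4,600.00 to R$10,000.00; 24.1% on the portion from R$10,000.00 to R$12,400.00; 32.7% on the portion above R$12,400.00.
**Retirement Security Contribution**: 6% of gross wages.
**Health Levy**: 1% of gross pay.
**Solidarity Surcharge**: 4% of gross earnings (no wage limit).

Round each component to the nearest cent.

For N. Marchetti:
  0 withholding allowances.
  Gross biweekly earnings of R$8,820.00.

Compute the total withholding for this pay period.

Wage Tax: taxable = R$8,820.00
  R$469.20 + 20.9% × (R$8,820.00 − R$4,600.00) = R$469.20 + 20.9% × R$4,220.00 = R$1,351.18
Retirement Security Contribution: 6% × R$8,820.00 = R$529.20
Health Levy: 1% × R$8,820.00 = R$88.20
Solidarity Surcharge: 4% × R$8,820.00 = R$352.80
Total: R$1,351.18 + R$529.20 + R$88.20 + R$352.80 = R$2,321.38

R$2,321.38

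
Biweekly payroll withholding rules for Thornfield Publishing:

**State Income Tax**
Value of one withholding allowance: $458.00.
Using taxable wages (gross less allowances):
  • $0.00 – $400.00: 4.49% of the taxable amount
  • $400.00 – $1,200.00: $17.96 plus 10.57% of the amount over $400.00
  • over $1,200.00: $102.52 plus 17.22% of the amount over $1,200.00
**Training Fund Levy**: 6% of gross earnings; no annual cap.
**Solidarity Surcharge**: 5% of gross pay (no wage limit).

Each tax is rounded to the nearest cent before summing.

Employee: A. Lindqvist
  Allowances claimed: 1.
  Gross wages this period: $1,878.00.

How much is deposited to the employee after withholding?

$1,531.02

State Income Tax: taxable = $1,878.00 − 1×$458.00 = $1,420.00
  $102.52 + 17.22% × ($1,420.00 − $1,200.00) = $102.52 + 17.22% × $220.00 = $140.40
Training Fund Levy: 6% × $1,878.00 = $112.68
Solidarity Surcharge: 5% × $1,878.00 = $93.90
Total withheld: $140.40 + $112.68 + $93.90 = $346.98
Net pay: $1,878.00 − $346.98 = $1,531.02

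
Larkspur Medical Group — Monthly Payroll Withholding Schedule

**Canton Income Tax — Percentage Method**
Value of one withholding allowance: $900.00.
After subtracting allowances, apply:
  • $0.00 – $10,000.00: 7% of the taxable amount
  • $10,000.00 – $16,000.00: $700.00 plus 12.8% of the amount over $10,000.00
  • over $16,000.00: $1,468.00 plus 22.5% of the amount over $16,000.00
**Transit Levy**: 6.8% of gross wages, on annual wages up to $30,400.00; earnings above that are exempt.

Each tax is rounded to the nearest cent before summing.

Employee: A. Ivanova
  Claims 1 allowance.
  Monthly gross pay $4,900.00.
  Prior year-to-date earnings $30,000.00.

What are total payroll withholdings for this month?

Canton Income Tax: taxable = $4,900.00 − 1×$900.00 = $4,000.00
  7% × $4,000.00 = $280.00
Transit Levy: cap $30,400.00 − YTD $30,000.00 = $400.00 subject; 6.8% × $400.00 = $27.20
Total: $280.00 + $27.20 = $307.20

$307.20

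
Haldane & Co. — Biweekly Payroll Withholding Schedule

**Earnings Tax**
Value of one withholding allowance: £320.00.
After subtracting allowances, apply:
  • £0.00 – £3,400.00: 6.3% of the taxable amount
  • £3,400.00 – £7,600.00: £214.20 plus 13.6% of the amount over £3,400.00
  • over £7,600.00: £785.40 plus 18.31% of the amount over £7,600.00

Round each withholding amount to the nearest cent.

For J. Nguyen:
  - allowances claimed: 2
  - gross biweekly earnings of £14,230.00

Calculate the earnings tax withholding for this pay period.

£1,882.17

Earnings Tax: taxable = £14,230.00 − 2×£320.00 = £13,590.00
  £785.40 + 18.31% × (£13,590.00 − £7,600.00) = £785.40 + 18.31% × £5,990.00 = £1,882.17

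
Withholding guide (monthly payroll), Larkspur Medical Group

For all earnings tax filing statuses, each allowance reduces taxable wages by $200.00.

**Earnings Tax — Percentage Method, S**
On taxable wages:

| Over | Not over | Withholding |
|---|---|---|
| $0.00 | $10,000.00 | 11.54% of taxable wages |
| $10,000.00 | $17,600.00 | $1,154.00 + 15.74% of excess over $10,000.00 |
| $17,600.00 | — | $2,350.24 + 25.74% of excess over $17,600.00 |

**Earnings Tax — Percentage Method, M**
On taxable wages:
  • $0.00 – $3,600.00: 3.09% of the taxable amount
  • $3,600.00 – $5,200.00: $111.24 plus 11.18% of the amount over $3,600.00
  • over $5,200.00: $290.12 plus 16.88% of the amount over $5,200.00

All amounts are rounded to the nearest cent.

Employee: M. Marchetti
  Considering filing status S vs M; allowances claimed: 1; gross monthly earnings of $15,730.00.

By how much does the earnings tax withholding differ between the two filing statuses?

$9.40

Earnings Tax (S): taxable = $15,730.00 − 1×$200.00 = $15,530.00
  $1,154.00 + 15.74% × ($15,530.00 − $10,000.00) = $1,154.00 + 15.74% × $5,530.00 = $2,024.42
Earnings Tax (M): taxable = $15,730.00 − 1×$200.00 = $15,530.00
  $290.12 + 16.88% × ($15,530.00 − $5,200.00) = $290.12 + 16.88% × $10,330.00 = $2,033.82
Difference: |$2,024.42 − $2,033.82| = $9.40 (higher under M)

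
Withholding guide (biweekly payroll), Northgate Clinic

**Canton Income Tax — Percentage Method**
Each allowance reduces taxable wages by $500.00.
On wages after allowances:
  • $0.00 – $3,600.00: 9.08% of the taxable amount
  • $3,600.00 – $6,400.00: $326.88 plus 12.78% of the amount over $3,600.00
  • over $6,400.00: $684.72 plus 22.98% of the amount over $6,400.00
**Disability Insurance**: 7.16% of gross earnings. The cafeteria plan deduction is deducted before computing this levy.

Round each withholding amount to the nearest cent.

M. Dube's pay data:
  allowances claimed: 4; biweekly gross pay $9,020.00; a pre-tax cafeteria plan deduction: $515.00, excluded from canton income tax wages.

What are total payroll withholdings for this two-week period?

Canton Income Tax: taxable = $9,020.00 − $515.00 − 4×$500.00 = $6,505.00
  $684.72 + 22.98% × ($6,505.00 − $6,400.00) = $684.72 + 22.98% × $105.00 = $708.85
Disability Insurance: 7.16% × $8,505.00 = $608.96
Total: $708.85 + $608.96 = $1,317.81

$1,317.81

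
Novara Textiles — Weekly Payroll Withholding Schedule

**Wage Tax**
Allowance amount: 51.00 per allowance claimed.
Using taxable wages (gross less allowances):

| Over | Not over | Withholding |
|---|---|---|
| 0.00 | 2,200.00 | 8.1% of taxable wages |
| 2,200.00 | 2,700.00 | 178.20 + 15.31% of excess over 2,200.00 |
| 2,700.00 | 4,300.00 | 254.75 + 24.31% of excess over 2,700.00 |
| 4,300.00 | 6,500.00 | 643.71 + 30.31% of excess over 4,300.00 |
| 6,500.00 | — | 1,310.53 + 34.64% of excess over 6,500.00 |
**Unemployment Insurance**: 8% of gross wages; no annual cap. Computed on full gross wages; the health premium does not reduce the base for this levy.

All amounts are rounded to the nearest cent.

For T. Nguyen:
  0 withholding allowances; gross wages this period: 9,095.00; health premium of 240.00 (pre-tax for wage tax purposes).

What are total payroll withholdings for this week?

2,853.90

Wage Tax: taxable = 9,095.00 − 240.00 = 8,855.00
  1,310.53 + 34.64% × (8,855.00 − 6,500.00) = 1,310.53 + 34.64% × 2,355.00 = 2,126.30
Unemployment Insurance: 8% × 9,095.00 = 727.60
Total: 2,126.30 + 727.60 = 2,853.90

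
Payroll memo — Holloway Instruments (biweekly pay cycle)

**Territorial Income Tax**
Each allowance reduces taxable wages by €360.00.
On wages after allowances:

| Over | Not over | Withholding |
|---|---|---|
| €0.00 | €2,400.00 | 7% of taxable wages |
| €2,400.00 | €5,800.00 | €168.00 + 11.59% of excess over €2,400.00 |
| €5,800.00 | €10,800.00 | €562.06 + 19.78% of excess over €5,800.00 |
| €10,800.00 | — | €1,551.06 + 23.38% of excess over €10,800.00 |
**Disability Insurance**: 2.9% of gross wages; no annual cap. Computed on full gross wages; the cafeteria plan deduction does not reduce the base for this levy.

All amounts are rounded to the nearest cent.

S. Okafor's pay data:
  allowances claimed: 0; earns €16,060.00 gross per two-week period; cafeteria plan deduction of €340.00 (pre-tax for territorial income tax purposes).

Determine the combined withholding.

Territorial Income Tax: taxable = €16,060.00 − €340.00 = €15,720.00
  €1,551.06 + 23.38% × (€15,720.00 − €10,800.00) = €1,551.06 + 23.38% × €4,920.00 = €2,701.36
Disability Insurance: 2.9% × €16,060.00 = €465.74
Total: €2,701.36 + €465.74 = €3,167.10

€3,167.10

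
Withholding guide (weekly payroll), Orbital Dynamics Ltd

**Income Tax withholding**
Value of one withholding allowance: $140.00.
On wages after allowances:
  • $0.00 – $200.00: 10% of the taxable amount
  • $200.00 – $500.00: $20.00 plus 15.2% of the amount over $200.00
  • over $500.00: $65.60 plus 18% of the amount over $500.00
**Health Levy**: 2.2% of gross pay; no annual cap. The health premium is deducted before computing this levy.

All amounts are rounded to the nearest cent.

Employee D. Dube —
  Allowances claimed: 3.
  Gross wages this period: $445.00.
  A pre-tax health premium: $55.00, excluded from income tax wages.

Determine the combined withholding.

Income Tax: taxable = $445.00 − $55.00 − 3×$140.00 = $-30.00
  Taxable ≤ 0 → $0.00
Health Levy: 2.2% × $390.00 = $8.58
Total: $0.00 + $8.58 = $8.58

$8.58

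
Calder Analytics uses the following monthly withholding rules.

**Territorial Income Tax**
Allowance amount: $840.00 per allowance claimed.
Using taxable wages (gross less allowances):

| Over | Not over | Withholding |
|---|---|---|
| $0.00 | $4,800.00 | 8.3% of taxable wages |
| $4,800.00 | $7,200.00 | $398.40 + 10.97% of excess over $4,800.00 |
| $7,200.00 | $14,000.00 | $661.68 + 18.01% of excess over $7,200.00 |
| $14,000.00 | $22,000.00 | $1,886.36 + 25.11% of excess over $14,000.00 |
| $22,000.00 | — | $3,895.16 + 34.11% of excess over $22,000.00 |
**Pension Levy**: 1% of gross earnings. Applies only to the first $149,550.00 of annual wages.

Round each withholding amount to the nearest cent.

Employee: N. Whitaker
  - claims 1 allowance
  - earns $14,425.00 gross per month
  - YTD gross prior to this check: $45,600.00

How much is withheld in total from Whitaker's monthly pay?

Territorial Income Tax: taxable = $14,425.00 − 1×$840.00 = $13,585.00
  $661.68 + 18.01% × ($13,585.00 − $7,200.00) = $661.68 + 18.01% × $6,385.00 = $1,811.62
Pension Levy: 1% × $14,425.00 = $144.25
Total: $1,811.62 + $144.25 = $1,955.87

$1,955.87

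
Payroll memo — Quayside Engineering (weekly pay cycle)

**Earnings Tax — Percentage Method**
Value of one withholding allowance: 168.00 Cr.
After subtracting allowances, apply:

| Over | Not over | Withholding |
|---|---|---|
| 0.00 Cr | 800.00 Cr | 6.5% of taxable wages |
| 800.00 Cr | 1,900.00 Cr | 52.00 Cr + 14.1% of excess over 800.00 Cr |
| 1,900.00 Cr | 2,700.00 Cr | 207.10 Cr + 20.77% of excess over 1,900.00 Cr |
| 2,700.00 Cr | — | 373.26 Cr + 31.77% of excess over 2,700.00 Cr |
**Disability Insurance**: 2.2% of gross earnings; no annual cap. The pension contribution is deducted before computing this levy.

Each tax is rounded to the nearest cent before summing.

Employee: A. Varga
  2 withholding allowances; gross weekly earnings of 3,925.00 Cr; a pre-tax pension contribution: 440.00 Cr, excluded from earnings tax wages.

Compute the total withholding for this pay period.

Earnings Tax: taxable = 3,925.00 Cr − 440.00 Cr − 2×168.00 Cr = 3,149.00 Cr
  373.26 Cr + 31.77% × (3,149.00 Cr − 2,700.00 Cr) = 373.26 Cr + 31.77% × 449.00 Cr = 515.91 Cr
Disability Insurance: 2.2% × 3,485.00 Cr = 76.67 Cr
Total: 515.91 Cr + 76.67 Cr = 592.58 Cr

592.58 Cr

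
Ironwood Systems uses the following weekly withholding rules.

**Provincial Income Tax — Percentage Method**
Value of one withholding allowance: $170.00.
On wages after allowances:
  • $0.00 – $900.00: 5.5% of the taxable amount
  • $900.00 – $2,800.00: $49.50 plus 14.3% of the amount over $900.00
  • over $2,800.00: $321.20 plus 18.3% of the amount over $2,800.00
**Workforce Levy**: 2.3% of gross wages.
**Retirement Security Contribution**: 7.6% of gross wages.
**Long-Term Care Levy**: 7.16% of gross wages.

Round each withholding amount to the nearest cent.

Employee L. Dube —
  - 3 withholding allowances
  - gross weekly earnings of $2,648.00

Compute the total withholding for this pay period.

Provincial Income Tax: taxable = $2,648.00 − 3×$170.00 = $2,138.00
  $49.50 + 14.3% × ($2,138.00 − $900.00) = $49.50 + 14.3% × $1,238.00 = $226.53
Workforce Levy: 2.3% × $2,648.00 = $60.90
Retirement Security Contribution: 7.6% × $2,648.00 = $201.25
Long-Term Care Levy: 7.16% × $2,648.00 = $189.60
Total: $226.53 + $60.90 + $201.25 + $189.60 = $678.28

$678.28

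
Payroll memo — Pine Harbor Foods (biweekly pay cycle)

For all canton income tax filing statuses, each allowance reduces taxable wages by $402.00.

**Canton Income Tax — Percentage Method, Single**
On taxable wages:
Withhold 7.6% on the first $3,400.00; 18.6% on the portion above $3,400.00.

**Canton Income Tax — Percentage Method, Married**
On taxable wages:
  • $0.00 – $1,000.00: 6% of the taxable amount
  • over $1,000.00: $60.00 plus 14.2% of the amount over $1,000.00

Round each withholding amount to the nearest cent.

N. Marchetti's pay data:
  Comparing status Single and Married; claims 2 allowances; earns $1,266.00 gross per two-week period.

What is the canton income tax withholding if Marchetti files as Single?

$35.11

Canton Income Tax (Single): taxable = $1,266.00 − 2×$402.00 = $462.00
  7.6% × $462.00 = $35.11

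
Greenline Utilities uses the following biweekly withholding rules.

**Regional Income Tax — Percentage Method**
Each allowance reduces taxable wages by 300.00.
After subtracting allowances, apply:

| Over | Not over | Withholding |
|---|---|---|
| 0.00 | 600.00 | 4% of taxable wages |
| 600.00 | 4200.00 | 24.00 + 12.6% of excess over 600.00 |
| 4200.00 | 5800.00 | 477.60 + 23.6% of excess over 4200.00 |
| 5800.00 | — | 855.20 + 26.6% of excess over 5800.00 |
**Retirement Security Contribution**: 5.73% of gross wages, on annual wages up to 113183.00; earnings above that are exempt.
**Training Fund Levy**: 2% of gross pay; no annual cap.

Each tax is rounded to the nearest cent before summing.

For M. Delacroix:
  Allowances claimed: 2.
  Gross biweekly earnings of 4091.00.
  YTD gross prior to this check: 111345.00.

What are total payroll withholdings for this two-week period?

575.41

Regional Income Tax: taxable = 4091.00 − 2×300.00 = 3491.00
  24.00 + 12.6% × (3491.00 − 600.00) = 24.00 + 12.6% × 2891.00 = 388.27
Retirement Security Contribution: cap 113183.00 − YTD 111345.00 = 1838.00 subject; 5.73% × 1838.00 = 105.32
Training Fund Levy: 2% × 4091.00 = 81.82
Total: 388.27 + 105.32 + 81.82 = 575.41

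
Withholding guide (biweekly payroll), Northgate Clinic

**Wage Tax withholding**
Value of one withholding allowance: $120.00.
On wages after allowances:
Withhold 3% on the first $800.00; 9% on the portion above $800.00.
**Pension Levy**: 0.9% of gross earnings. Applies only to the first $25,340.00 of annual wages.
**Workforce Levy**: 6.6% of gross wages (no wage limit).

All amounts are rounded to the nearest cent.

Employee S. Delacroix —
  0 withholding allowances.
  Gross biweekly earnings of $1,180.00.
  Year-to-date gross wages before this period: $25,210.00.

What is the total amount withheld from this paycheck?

$137.25

Wage Tax: taxable = $1,180.00
  $24.00 + 9% × ($1,180.00 − $800.00) = $24.00 + 9% × $380.00 = $58.20
Pension Levy: cap $25,340.00 − YTD $25,210.00 = $130.00 subject; 0.9% × $130.00 = $1.17
Workforce Levy: 6.6% × $1,180.00 = $77.88
Total: $58.20 + $1.17 + $77.88 = $137.25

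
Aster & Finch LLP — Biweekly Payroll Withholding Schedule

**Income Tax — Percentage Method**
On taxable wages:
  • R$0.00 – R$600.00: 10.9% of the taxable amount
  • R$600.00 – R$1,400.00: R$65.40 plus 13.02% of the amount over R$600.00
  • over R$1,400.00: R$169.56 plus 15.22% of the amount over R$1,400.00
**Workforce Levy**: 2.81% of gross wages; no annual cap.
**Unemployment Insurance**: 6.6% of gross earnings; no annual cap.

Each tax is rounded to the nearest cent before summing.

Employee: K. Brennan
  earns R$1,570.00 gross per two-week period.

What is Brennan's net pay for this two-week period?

R$1,226.83

Income Tax: taxable = R$1,570.00
  R$169.56 + 15.22% × (R$1,570.00 − R$1,400.00) = R$169.56 + 15.22% × R$170.00 = R$195.43
Workforce Levy: 2.81% × R$1,570.00 = R$44.12
Unemployment Insurance: 6.6% × R$1,570.00 = R$103.62
Total withheld: R$195.43 + R$44.12 + R$103.62 = R$343.17
Net pay: R$1,570.00 − R$343.17 = R$1,226.83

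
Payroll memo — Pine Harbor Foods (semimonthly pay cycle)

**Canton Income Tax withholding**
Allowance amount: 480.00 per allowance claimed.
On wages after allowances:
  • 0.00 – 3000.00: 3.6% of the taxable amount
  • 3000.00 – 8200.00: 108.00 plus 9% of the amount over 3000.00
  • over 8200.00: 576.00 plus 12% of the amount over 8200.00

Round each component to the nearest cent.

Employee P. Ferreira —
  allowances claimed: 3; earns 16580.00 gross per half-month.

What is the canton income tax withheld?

Canton Income Tax: taxable = 16580.00 − 3×480.00 = 15140.00
  576.00 + 12% × (15140.00 − 8200.00) = 576.00 + 12% × 6940.00 = 1408.80

1408.80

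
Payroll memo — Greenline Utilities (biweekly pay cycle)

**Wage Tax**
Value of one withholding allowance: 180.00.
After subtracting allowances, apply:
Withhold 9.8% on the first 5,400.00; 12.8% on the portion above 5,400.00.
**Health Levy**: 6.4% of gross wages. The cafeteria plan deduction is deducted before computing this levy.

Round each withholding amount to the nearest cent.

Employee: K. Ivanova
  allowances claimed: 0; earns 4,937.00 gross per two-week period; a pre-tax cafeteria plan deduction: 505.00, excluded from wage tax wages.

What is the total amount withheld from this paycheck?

717.99

Wage Tax: taxable = 4,937.00 − 505.00 = 4,432.00
  9.8% × 4,432.00 = 434.34
Health Levy: 6.4% × 4,432.00 = 283.65
Total: 434.34 + 283.65 = 717.99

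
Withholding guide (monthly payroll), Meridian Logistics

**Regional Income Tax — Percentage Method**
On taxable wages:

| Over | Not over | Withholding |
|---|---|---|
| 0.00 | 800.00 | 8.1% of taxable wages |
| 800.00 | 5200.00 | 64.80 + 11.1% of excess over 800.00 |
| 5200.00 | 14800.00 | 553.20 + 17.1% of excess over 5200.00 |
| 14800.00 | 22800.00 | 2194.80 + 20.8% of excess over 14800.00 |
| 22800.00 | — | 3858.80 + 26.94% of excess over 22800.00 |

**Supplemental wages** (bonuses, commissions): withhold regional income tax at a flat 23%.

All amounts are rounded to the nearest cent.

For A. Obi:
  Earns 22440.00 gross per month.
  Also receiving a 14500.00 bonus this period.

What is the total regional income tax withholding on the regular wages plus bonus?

Regional Income Tax: taxable = 22440.00
  2194.80 + 20.8% × (22440.00 − 14800.00) = 2194.80 + 20.8% × 7640.00 = 3783.92
Supplemental (23% flat on bonus): 23% × 14500.00 = 3335.00
Total regional income tax: 3783.92 + 3335.00 = 7118.92

7118.92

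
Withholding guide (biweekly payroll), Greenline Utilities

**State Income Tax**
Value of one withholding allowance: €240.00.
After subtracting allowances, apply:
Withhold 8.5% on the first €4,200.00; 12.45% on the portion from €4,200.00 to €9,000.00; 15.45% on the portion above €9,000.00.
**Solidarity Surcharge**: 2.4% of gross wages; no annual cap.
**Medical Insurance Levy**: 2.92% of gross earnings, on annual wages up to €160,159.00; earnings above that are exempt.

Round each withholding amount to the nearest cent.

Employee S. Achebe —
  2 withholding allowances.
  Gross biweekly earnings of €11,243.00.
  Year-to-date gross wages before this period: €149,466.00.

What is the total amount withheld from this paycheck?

€1,809.05

State Income Tax: taxable = €11,243.00 − 2×€240.00 = €10,763.00
  €954.60 + 15.45% × (€10,763.00 − €9,000.00) = €954.60 + 15.45% × €1,763.00 = €1,226.98
Solidarity Surcharge: 2.4% × €11,243.00 = €269.83
Medical Insurance Levy: cap €160,159.00 − YTD €149,466.00 = €10,693.00 subject; 2.92% × €10,693.00 = €312.24
Total: €1,226.98 + €269.83 + €312.24 = €1,809.05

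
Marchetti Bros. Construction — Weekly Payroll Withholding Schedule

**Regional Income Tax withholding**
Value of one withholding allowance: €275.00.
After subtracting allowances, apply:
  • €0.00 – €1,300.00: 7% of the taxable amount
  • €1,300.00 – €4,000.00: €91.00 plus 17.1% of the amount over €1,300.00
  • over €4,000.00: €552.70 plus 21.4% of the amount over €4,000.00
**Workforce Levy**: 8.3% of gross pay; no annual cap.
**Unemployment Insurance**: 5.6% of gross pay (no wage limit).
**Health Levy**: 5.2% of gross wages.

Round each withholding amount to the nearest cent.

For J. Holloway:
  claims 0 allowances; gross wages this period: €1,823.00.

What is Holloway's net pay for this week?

€1,294.37

Regional Income Tax: taxable = €1,823.00
  €91.00 + 17.1% × (€1,823.00 − €1,300.00) = €91.00 + 17.1% × €523.00 = €180.43
Workforce Levy: 8.3% × €1,823.00 = €151.31
Unemployment Insurance: 5.6% × €1,823.00 = €102.09
Health Levy: 5.2% × €1,823.00 = €94.80
Total withheld: €180.43 + €151.31 + €102.09 + €94.80 = €528.63
Net pay: €1,823.00 − €528.63 = €1,294.37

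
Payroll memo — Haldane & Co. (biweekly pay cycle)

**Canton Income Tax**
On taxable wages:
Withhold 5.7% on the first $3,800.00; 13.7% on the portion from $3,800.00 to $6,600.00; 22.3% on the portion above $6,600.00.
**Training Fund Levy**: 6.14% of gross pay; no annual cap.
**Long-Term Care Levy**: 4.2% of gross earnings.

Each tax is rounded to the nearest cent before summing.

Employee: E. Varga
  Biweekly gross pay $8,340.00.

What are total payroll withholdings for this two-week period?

Canton Income Tax: taxable = $8,340.00
  $600.20 + 22.3% × ($8,340.00 − $6,600.00) = $600.20 + 22.3% × $1,740.00 = $988.22
Training Fund Levy: 6.14% × $8,340.00 = $512.08
Long-Term Care Levy: 4.2% × $8,340.00 = $350.28
Total: $988.22 + $512.08 + $350.28 = $1,850.58

$1,850.58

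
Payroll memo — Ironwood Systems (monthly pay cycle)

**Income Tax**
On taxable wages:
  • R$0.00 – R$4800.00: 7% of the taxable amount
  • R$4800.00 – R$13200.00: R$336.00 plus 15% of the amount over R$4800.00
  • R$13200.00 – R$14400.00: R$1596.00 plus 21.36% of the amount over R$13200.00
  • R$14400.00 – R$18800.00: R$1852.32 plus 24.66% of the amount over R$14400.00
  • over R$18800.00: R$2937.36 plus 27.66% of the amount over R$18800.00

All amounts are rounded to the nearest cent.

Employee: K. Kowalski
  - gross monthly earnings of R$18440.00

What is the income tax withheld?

R$2848.58

Income Tax: taxable = R$18440.00
  R$1852.32 + 24.66% × (R$18440.00 − R$14400.00) = R$1852.32 + 24.66% × R$4040.00 = R$2848.58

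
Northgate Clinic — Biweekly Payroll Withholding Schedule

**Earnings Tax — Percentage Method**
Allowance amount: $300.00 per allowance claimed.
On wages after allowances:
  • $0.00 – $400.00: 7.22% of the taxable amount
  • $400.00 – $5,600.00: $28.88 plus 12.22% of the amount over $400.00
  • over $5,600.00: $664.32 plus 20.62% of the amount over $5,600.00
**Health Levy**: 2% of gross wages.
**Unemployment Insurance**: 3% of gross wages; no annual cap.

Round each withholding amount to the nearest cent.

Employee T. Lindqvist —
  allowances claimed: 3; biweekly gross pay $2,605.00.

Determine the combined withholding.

$318.60

Earnings Tax: taxable = $2,605.00 − 3×$300.00 = $1,705.00
  $28.88 + 12.22% × ($1,705.00 − $400.00) = $28.88 + 12.22% × $1,305.00 = $188.35
Health Levy: 2% × $2,605.00 = $52.10
Unemployment Insurance: 3% × $2,605.00 = $78.15
Total: $188.35 + $52.10 + $78.15 = $318.60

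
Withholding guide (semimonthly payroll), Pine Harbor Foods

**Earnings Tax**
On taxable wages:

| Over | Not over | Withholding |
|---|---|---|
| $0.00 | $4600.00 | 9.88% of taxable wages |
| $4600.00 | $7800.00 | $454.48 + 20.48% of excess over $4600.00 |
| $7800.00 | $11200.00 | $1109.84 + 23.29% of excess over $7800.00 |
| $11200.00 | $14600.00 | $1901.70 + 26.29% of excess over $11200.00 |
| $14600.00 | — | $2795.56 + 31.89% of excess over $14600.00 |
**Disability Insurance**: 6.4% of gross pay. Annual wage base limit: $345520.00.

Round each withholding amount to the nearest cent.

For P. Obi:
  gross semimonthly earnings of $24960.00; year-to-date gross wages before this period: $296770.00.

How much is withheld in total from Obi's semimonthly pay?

$7696.80

Earnings Tax: taxable = $24960.00
  $2795.56 + 31.89% × ($24960.00 − $14600.00) = $2795.56 + 31.89% × $10360.00 = $6099.36
Disability Insurance: 6.4% × $24960.00 = $1597.44
Total: $6099.36 + $1597.44 = $7696.80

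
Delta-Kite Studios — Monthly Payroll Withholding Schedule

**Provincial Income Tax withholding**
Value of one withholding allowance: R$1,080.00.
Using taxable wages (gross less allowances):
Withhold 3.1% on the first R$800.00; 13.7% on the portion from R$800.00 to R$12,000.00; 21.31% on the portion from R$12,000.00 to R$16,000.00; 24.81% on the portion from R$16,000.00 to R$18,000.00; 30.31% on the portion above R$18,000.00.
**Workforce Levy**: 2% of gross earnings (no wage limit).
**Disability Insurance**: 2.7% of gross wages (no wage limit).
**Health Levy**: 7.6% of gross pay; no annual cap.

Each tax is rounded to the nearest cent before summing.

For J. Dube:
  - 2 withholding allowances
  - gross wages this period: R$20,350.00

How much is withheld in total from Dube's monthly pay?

Provincial Income Tax: taxable = R$20,350.00 − 2×R$1,080.00 = R$18,190.00
  R$2,907.80 + 30.31% × (R$18,190.00 − R$18,000.00) = R$2,907.80 + 30.31% × R$190.00 = R$2,965.39
Workforce Levy: 2% × R$20,350.00 = R$407.00
Disability Insurance: 2.7% × R$20,350.00 = R$549.45
Health Levy: 7.6% × R$20,350.00 = R$1,546.60
Total: R$2,965.39 + R$407.00 + R$549.45 + R$1,546.60 = R$5,468.44

R$5,468.44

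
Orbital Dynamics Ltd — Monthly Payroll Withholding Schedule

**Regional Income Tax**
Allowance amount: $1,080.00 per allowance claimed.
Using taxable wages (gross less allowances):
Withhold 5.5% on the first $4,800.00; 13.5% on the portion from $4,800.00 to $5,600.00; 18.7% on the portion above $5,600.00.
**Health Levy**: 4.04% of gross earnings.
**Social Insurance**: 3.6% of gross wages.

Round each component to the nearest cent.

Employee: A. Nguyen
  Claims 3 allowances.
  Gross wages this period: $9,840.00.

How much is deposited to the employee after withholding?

Regional Income Tax: taxable = $9,840.00 − 3×$1,080.00 = $6,600.00
  $372.00 + 18.7% × ($6,600.00 − $5,600.00) = $372.00 + 18.7% × $1,000.00 = $559.00
Health Levy: 4.04% × $9,840.00 = $397.54
Social Insurance: 3.6% × $9,840.00 = $354.24
Total withheld: $559.00 + $397.54 + $354.24 = $1,310.78
Net pay: $9,840.00 − $1,310.78 = $8,529.22

$8,529.22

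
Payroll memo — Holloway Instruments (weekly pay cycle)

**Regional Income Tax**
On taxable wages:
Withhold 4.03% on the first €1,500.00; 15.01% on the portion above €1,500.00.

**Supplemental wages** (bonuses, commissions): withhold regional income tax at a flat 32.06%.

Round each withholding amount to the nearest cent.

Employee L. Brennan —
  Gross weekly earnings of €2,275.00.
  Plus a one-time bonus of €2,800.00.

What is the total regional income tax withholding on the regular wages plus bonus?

Regional Income Tax: taxable = €2,275.00
  €60.45 + 15.01% × (€2,275.00 − €1,500.00) = €60.45 + 15.01% × €775.00 = €176.78
Supplemental (32.06% flat on bonus): 32.06% × €2,800.00 = €897.68
Total regional income tax: €176.78 + €897.68 = €1,074.46

€1,074.46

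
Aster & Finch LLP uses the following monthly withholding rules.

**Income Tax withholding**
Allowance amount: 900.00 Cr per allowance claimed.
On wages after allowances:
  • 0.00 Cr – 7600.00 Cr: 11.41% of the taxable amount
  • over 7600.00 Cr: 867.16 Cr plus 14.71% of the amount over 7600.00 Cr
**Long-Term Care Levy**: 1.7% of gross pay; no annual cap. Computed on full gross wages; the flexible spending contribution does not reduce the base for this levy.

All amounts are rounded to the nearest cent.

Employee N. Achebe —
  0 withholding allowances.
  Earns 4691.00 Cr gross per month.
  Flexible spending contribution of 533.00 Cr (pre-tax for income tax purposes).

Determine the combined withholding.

Income Tax: taxable = 4691.00 Cr − 533.00 Cr = 4158.00 Cr
  11.41% × 4158.00 Cr = 474.43 Cr
Long-Term Care Levy: 1.7% × 4691.00 Cr = 79.75 Cr
Total: 474.43 Cr + 79.75 Cr = 554.18 Cr

554.18 Cr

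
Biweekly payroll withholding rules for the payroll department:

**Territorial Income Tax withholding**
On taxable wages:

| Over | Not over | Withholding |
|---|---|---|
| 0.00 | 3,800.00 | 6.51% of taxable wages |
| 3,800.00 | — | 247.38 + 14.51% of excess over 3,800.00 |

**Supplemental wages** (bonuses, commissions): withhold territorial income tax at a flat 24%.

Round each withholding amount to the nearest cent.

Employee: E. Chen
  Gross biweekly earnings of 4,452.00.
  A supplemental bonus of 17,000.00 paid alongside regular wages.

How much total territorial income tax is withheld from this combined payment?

Territorial Income Tax: taxable = 4,452.00
  247.38 + 14.51% × (4,452.00 − 3,800.00) = 247.38 + 14.51% × 652.00 = 341.99
Supplemental (24% flat on bonus): 24% × 17,000.00 = 4,080.00
Total territorial income tax: 341.99 + 4,080.00 = 4,421.99

4,421.99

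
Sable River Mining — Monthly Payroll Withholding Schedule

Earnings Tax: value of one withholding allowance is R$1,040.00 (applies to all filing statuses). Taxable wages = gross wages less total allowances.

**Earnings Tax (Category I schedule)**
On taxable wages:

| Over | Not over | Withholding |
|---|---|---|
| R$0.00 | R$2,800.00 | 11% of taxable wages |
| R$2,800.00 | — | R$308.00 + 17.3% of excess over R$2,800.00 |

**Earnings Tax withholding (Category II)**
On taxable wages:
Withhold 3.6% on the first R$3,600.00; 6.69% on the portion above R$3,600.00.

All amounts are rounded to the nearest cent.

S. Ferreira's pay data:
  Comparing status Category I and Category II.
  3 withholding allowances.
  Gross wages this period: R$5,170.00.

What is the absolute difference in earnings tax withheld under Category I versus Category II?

Earnings Tax (Category I): taxable = R$5,170.00 − 3×R$1,040.00 = R$2,050.00
  11% × R$2,050.00 = R$225.50
Earnings Tax (Category II): taxable = R$5,170.00 − 3×R$1,040.00 = R$2,050.00
  3.6% × R$2,050.00 = R$73.80
Difference: |R$225.50 − R$73.80| = R$151.70 (higher under Category I)

R$151.70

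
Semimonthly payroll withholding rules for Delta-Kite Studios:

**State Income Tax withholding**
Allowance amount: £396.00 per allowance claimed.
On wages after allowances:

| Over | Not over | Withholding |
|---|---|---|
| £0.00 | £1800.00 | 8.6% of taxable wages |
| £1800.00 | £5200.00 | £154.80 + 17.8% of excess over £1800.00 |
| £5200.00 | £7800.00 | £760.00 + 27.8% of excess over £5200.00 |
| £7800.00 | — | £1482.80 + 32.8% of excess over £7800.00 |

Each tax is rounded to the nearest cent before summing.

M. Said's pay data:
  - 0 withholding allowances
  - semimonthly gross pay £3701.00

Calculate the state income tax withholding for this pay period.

£493.18

State Income Tax: taxable = £3701.00
  £154.80 + 17.8% × (£3701.00 − £1800.00) = £154.80 + 17.8% × £1901.00 = £493.18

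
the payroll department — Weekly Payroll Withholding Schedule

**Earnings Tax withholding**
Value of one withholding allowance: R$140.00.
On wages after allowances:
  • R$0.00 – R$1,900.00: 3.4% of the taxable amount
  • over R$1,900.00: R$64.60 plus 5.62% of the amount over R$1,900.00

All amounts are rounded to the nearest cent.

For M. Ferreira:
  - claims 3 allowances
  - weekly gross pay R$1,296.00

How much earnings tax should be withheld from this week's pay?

R$29.78

Earnings Tax: taxable = R$1,296.00 − 3×R$140.00 = R$876.00
  3.4% × R$876.00 = R$29.78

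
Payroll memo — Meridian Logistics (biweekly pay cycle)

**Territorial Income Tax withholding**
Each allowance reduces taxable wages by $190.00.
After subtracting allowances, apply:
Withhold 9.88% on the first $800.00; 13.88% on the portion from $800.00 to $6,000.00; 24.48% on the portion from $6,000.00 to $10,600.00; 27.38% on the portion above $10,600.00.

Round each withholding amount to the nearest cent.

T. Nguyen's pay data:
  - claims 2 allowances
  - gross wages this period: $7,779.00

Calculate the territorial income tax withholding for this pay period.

$1,143.28

Territorial Income Tax: taxable = $7,779.00 − 2×$190.00 = $7,399.00
  $800.80 + 24.48% × ($7,399.00 − $6,000.00) = $800.80 + 24.48% × $1,399.00 = $1,143.28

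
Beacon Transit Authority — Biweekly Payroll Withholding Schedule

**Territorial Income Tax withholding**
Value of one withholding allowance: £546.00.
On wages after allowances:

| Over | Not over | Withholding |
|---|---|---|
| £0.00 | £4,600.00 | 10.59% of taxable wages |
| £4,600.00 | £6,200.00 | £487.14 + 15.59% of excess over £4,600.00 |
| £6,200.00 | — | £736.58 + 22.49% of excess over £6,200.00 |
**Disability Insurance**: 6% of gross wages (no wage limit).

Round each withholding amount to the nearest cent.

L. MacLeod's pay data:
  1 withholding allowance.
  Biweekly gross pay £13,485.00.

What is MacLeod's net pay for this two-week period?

£10,423.72

Territorial Income Tax: taxable = £13,485.00 − 1×£546.00 = £12,939.00
  £736.58 + 22.49% × (£12,939.00 − £6,200.00) = £736.58 + 22.49% × £6,739.00 = £2,252.18
Disability Insurance: 6% × £13,485.00 = £809.10
Total withheld: £2,252.18 + £809.10 = £3,061.28
Net pay: £13,485.00 − £3,061.28 = £10,423.72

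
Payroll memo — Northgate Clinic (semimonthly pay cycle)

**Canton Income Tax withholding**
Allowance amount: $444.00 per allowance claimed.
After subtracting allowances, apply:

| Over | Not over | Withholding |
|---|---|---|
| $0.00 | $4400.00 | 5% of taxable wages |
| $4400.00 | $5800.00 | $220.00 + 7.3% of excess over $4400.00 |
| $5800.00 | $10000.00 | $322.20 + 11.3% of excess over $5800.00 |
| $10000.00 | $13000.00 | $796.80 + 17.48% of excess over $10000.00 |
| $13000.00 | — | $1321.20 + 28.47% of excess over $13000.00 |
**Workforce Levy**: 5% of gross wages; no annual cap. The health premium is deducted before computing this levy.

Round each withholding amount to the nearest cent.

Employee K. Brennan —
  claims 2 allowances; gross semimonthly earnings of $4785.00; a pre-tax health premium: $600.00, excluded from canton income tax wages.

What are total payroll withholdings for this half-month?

$374.10

Canton Income Tax: taxable = $4785.00 − $600.00 − 2×$444.00 = $3297.00
  5% × $3297.00 = $164.85
Workforce Levy: 5% × $4185.00 = $209.25
Total: $164.85 + $209.25 = $374.10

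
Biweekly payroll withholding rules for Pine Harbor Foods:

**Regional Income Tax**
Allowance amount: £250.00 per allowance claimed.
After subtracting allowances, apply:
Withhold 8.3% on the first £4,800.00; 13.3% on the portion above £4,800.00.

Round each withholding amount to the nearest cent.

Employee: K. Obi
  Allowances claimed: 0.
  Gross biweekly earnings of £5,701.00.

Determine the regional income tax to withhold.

Regional Income Tax: taxable = £5,701.00
  £398.40 + 13.3% × (£5,701.00 − £4,800.00) = £398.40 + 13.3% × £901.00 = £518.23

£518.23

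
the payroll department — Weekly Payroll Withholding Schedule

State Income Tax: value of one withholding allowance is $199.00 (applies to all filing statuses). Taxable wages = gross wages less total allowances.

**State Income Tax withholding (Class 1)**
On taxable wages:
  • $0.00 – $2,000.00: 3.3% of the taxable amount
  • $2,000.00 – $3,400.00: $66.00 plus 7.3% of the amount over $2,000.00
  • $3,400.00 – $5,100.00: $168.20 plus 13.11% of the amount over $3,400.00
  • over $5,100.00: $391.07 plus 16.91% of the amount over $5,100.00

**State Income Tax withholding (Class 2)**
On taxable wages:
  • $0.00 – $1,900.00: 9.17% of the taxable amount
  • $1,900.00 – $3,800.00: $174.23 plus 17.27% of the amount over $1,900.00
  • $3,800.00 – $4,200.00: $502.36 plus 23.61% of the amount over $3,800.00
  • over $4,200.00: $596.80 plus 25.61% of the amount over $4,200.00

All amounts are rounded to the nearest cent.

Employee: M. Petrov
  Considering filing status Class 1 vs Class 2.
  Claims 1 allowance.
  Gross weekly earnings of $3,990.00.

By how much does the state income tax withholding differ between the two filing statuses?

State Income Tax (Class 1): taxable = $3,990.00 − 1×$199.00 = $3,791.00
  $168.20 + 13.11% × ($3,791.00 − $3,400.00) = $168.20 + 13.11% × $391.00 = $219.46
State Income Tax (Class 2): taxable = $3,990.00 − 1×$199.00 = $3,791.00
  $174.23 + 17.27% × ($3,791.00 − $1,900.00) = $174.23 + 17.27% × $1,891.00 = $500.81
Difference: |$219.46 − $500.81| = $281.35 (higher under Class 2)

$281.35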